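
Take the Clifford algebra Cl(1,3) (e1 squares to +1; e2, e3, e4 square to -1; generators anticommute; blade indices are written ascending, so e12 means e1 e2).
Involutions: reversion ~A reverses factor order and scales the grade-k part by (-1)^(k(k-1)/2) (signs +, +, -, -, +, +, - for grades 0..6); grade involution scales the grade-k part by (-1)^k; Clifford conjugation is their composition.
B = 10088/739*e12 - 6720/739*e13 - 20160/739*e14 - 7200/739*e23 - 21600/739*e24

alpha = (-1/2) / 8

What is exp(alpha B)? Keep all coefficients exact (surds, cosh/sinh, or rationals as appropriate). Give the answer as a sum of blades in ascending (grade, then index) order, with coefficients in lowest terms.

B^2 term by term: the squares give (10088/739)^2*(e12)^2 + (-6720/739)^2*(e13)^2 + (-20160/739)^2*(e14)^2 + (-7200/739)^2*(e23)^2 + (-21600/739)^2*(e24)^2 = 101767744/546121*(+1) + 45158400/546121*(+1) + 406425600/546121*(+1) + 51840000/546121*(-1) + 466560000/546121*(-1) = 64 (each basis 2-blade squares to minus the product of its generators' squares); cross terms between blades sharing an index anticommute and cancel; the commuting (index-disjoint) pairs give grade-4 terms 2*c*c'*(blade product), which cancel blade by blade — e1234: -290304000/546121 + 290304000/546121 = 0 — confirming B is simple. So B^2 = 64.
B^2 = 64 — the positive square puts this in the hyperbolic regime; l = 8, alpha*l = -1/2, so exp(alpha B) = cosh(-1/2) + (sinh(-1/2)/8)*B = cosh(1/2) + (-sinh(1/2)/8)*B.
Answer: cosh(1/2) - 1261*sinh(1/2)/739*e12 + 840*sinh(1/2)/739*e13 + 2520*sinh(1/2)/739*e14 + 900*sinh(1/2)/739*e23 + 2700*sinh(1/2)/739*e24


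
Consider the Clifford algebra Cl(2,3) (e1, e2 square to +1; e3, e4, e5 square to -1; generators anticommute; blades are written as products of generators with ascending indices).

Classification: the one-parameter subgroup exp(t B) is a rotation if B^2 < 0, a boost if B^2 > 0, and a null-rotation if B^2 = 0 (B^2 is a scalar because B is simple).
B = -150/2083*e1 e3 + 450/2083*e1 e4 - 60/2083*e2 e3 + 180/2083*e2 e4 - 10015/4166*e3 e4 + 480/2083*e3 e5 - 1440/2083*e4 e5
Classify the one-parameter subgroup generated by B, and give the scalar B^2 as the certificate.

B^2 term by term: the squares give (-150/2083)^2*(e1 e3)^2 + (450/2083)^2*(e1 e4)^2 + (-60/2083)^2*(e2 e3)^2 + (180/2083)^2*(e2 e4)^2 + (-10015/4166)^2*(e3 e4)^2 + (480/2083)^2*(e3 e5)^2 + (-1440/2083)^2*(e4 e5)^2 = 22500/4338889*(+1) + 202500/4338889*(+1) + 3600/4338889*(+1) + 32400/4338889*(+1) + 100300225/17355556*(-1) + 230400/4338889*(-1) + 2073600/4338889*(-1) = -25/4 (each basis 2-blade squares to minus the product of its generators' squares); cross terms between blades sharing an index anticommute and cancel; the commuting (index-disjoint) pairs give grade-4 terms 2*c*c'*(blade product), which cancel blade by blade — e1 e2 e3 e4: 54000/4338889 - 54000/4338889 = 0; e1 e3 e4 e5: 432000/4338889 - 432000/4338889 = 0; e2 e3 e4 e5: 172800/4338889 - 172800/4338889 = 0 — confirming B is simple. So B^2 = -25/4.
Answer: rotation, certificate B^2 = -25/4. Why this suffices: the scalar -25/4 survives any versor conjugation, so its sign alone determines the class however B is presented.


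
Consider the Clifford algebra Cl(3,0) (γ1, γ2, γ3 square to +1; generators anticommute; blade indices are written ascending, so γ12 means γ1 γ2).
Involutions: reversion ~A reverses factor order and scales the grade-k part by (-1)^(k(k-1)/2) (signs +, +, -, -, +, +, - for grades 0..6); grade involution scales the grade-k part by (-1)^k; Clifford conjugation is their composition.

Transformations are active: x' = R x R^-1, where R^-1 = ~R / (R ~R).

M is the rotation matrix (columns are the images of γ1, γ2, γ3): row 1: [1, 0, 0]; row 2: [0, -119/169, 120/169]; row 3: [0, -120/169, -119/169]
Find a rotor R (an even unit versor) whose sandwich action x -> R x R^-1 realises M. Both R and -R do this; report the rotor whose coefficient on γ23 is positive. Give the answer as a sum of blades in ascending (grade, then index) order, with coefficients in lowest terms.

Method: write R = a + b12*γ12 + b13*γ13 + b23*γ23 with a^2 + b12^2 + b13^2 + b23^2 = 1 (so R^-1 = ~R). Expanding the columns R e_j ~R gives tr M = 4a^2 - 1 and, from the antisymmetric part, M21 - M12 = -4a*b12, M13 - M31 = 4a*b13, M32 - M23 = -4a*b23.
Here tr M = -69/169, so a^2 = (1 + tr M)/4 = 25/169 and a = ±5/13. Taking a = 5/13: M21 - M12 = 0, M13 - M31 = 0, M32 - M23 = -240/169, giving b12 = 0, b13 = 0, b23 = 12/13, i.e. R = 5/13 + 12/13*γ23.
Its γ23 coefficient is already positive.
Answer: 5/13 + 12/13*γ23. Key observation: the double cover Spin(3) -> SO(3) sends R and -R to the same matrix (trace -69/169 here), so the stated sign of the γ23 coefficient is what selects one sheet.


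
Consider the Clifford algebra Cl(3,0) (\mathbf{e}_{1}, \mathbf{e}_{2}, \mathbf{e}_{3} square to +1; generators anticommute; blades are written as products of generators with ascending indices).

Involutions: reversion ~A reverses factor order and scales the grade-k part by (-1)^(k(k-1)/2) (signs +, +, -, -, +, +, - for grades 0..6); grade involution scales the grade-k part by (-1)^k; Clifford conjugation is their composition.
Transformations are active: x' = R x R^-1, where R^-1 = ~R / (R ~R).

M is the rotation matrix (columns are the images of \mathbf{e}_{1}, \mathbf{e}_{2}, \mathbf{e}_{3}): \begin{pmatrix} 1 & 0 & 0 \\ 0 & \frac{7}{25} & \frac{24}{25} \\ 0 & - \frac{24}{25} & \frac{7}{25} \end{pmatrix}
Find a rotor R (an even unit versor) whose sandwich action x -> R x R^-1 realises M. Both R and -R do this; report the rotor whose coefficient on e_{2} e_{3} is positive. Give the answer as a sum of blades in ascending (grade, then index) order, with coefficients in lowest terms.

Method: write R = a + b12*e_{1} e_{2} + b13*e_{1} e_{3} + b23*e_{2} e_{3} with a^2 + b12^2 + b13^2 + b23^2 = 1 (so R^-1 = ~R). Expanding the columns R e_j ~R gives tr M = 4a^2 - 1 and, from the antisymmetric part, M21 - M12 = -4a*b12, M13 - M31 = 4a*b13, M32 - M23 = -4a*b23.
Here tr M = \frac{39}{25}, so a^2 = (1 + tr M)/4 = \frac{16}{25} and a = ±\frac{4}{5}. Taking a = \frac{4}{5}: M21 - M12 = 0, M13 - M31 = 0, M32 - M23 = -\frac{48}{25}, giving b12 = 0, b13 = 0, b23 = \frac{3}{5}, i.e. R = \frac{4}{5} + \frac{3}{5} e_{2} e_{3}.
Its e_{2} e_{3} coefficient is already positive.
Answer: \frac{4}{5} + \frac{3}{5} e_{2} e_{3}. Uniqueness: Spin(3) -> SO(3) maps R and -R to the same rotation of trace \frac{39}{25}; fixing the sign of the e_{2} e_{3} coefficient removes the ambiguity.


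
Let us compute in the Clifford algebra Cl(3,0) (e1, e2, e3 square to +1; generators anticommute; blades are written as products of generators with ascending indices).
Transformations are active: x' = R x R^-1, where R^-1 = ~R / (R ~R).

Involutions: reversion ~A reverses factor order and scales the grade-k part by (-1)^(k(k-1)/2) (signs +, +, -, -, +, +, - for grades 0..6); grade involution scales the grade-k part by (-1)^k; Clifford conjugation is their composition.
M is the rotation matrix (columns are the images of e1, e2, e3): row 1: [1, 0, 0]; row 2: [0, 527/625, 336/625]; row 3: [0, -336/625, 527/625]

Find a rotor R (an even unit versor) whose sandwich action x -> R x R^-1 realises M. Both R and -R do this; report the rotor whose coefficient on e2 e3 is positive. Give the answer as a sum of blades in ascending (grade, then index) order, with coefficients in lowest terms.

Method: write R = a + b12*e1 e2 + b13*e1 e3 + b23*e2 e3 with a^2 + b12^2 + b13^2 + b23^2 = 1 (so R^-1 = ~R). Expanding the columns R e_j ~R gives tr M = 4a^2 - 1 and, from the antisymmetric part, M21 - M12 = -4a*b12, M13 - M31 = 4a*b13, M32 - M23 = -4a*b23.
Here tr M = 1679/625, so a^2 = (1 + tr M)/4 = 576/625 and a = ±24/25. Taking a = 24/25: M21 - M12 = 0, M13 - M31 = 0, M32 - M23 = -672/625, giving b12 = 0, b13 = 0, b23 = 7/25, i.e. R = 24/25 + 7/25*e2 e3.
Its e2 e3 coefficient is already positive.
Answer: 24/25 + 7/25*e2 e3. Key observation: the double cover Spin(3) -> SO(3) sends R and -R to the same matrix (trace 1679/625 here), so the stated sign of the e2 e3 coefficient is what selects one sheet.


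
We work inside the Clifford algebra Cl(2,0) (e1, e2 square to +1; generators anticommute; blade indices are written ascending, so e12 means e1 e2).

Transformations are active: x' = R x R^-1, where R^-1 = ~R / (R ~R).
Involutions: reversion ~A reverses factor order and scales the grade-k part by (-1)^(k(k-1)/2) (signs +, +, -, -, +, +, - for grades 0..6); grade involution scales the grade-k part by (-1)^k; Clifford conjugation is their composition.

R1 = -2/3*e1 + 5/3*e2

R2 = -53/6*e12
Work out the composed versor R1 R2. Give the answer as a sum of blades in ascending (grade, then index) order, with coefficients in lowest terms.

Distribute over the terms of R2 (each basis-blade product reordered to ascending indices, repeated generators contracted through their squares):
R1 (-53/6*e12) = 265/18*e1 + 53/9*e2
Answer: 265/18*e1 + 53/9*e2


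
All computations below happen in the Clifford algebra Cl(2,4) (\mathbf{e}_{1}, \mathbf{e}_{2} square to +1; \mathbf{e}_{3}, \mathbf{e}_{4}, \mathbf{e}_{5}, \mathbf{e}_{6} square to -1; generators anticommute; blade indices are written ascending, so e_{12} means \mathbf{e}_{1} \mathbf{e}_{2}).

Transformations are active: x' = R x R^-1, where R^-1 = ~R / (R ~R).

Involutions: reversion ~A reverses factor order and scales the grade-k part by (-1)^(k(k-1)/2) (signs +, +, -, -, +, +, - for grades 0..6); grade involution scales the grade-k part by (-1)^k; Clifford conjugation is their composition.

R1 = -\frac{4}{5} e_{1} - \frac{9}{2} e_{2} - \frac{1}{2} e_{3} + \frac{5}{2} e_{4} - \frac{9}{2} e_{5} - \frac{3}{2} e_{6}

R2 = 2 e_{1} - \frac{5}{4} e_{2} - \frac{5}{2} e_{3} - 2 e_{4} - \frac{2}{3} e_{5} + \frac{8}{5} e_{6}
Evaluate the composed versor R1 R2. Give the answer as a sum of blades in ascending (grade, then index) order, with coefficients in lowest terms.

Distribute over the terms of R1 (each basis-blade product reordered to ascending indices, repeated generators contracted through their squares):
(-\frac{4}{5} e_{1}) R2 = -\frac{8}{5} + e_{12} + 2 e_{13} + \frac{8}{5} e_{14} + \frac{8}{15} e_{15} - \frac{32}{25} e_{16}
(-\frac{9}{2} e_{2}) R2 = \frac{45}{8} + 9 e_{12} + \frac{45}{4} e_{23} + 9 e_{24} + 3 e_{25} - \frac{36}{5} e_{26}
(-\frac{1}{2} e_{3}) R2 = -\frac{5}{4} + e_{13} - \frac{5}{8} e_{23} + e_{34} + \frac{1}{3} e_{35} - \frac{4}{5} e_{36}
(\frac{5}{2} e_{4}) R2 = 5 - 5 e_{14} + \frac{25}{8} e_{24} + \frac{25}{4} e_{34} - \frac{5}{3} e_{45} + 4 e_{46}
(-\frac{9}{2} e_{5}) R2 = -3 + 9 e_{15} - \frac{45}{8} e_{25} - \frac{45}{4} e_{35} - 9 e_{45} - \frac{36}{5} e_{56}
(-\frac{3}{2} e_{6}) R2 = \frac{12}{5} + 3 e_{16} - \frac{15}{8} e_{26} - \frac{15}{4} e_{36} - 3 e_{46} - e_{56}
Summing the partial products and collecting blades:
Answer: \frac{287}{40} + 10 e_{12} + 3 e_{13} - \frac{17}{5} e_{14} + \frac{143}{15} e_{15} + \frac{43}{25} e_{16} + \frac{85}{8} e_{23} + \frac{97}{8} e_{24} - \frac{21}{8} e_{25} - \frac{363}{40} e_{26} + \frac{29}{4} e_{34} - \frac{131}{12} e_{35} - \frac{91}{20} e_{36} - \frac{32}{3} e_{45} + e_{46} - \frac{41}{5} e_{56}


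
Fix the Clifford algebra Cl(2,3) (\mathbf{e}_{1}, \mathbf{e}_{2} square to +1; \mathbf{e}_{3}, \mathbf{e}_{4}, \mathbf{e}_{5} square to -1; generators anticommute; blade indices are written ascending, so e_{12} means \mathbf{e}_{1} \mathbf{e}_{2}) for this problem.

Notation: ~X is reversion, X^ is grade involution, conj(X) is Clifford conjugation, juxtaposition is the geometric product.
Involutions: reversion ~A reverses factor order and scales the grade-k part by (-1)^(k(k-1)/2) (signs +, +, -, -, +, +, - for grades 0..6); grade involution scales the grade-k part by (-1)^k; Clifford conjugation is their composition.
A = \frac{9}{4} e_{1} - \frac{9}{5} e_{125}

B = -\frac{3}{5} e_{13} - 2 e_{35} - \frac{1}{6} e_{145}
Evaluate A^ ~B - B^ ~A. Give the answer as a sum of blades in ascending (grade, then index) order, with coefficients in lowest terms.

first term: -\frac{27}{20} e_{3} + \frac{3}{10} e_{24} - \frac{3}{8} e_{45} + \frac{18}{5} e_{123} - \frac{9}{2} e_{135} - \frac{27}{25} e_{235}
second term: \frac{27}{20} e_{3} - \frac{3}{10} e_{24} + \frac{3}{8} e_{45} + \frac{18}{5} e_{123} - \frac{9}{2} e_{135} - \frac{27}{25} e_{235}
Answer: -\frac{27}{10} e_{3} + \frac{3}{5} e_{24} - \frac{3}{4} e_{45}


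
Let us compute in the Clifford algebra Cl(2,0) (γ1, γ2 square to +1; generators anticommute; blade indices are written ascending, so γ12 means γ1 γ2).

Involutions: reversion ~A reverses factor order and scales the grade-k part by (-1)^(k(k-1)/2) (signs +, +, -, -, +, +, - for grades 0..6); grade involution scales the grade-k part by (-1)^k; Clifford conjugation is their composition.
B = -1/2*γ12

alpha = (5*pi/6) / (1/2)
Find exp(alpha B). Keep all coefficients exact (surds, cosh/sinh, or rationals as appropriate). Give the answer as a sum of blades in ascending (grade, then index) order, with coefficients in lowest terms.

B^2 = (-1/2)^2*(γ12)^2 = 1/4*(-1) = -1/4 (a basis 2-blade squares to minus the product of its generators' squares).
B^2 = -1/4 — B^2 < 0, so the exponential closes trigonometrically: l = 1/2, alpha*l = 5*pi/6, so exp(alpha B) = cos(5*pi/6) + (sin(5*pi/6)/(1/2))*B = -sqrt(3)/2 + (1)*B.
Answer: -sqrt(3)/2 - 1/2*γ12


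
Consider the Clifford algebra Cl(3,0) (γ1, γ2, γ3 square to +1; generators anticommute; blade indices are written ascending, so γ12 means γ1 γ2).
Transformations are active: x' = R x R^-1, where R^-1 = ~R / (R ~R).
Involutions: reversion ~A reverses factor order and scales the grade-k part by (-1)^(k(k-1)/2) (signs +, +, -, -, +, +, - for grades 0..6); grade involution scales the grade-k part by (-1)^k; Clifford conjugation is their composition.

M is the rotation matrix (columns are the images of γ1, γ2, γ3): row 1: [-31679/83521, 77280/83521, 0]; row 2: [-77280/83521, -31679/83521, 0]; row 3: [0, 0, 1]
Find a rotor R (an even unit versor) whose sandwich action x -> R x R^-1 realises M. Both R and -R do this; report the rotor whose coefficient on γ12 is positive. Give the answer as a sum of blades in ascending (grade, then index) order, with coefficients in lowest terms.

Method: write R = a + b12*γ12 + b13*γ13 + b23*γ23 with a^2 + b12^2 + b13^2 + b23^2 = 1 (so R^-1 = ~R). Expanding the columns R e_j ~R gives tr M = 4a^2 - 1 and, from the antisymmetric part, M21 - M12 = -4a*b12, M13 - M31 = 4a*b13, M32 - M23 = -4a*b23.
Here tr M = 20163/83521, so a^2 = (1 + tr M)/4 = 25921/83521 and a = ±161/289. Taking a = 161/289: M21 - M12 = -154560/83521, M13 - M31 = 0, M32 - M23 = 0, giving b12 = 240/289, b13 = 0, b23 = 0, i.e. R = 161/289 + 240/289*γ12.
Its γ12 coefficient is already positive.
Answer: 161/289 + 240/289*γ12. Uniqueness: Spin(3) -> SO(3) maps R and -R to the same rotation of trace 20163/83521; fixing the sign of the γ12 coefficient removes the ambiguity.


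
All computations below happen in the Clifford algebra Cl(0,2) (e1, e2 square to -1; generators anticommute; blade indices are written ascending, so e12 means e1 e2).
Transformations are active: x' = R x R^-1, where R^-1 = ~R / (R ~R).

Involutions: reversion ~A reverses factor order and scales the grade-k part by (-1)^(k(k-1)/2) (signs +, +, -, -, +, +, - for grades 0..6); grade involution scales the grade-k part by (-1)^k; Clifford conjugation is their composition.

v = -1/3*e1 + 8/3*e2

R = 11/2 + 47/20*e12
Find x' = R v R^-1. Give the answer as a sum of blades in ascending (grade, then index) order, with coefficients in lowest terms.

~R = 11/2 - 47/20*e12, and R ~R = 14309/400, so R^-1 = ~R / (14309/400).
R v = -81/10*e1 + 833/60*e2
Answer: -92611/42927*e1 + 68788/42927*e2


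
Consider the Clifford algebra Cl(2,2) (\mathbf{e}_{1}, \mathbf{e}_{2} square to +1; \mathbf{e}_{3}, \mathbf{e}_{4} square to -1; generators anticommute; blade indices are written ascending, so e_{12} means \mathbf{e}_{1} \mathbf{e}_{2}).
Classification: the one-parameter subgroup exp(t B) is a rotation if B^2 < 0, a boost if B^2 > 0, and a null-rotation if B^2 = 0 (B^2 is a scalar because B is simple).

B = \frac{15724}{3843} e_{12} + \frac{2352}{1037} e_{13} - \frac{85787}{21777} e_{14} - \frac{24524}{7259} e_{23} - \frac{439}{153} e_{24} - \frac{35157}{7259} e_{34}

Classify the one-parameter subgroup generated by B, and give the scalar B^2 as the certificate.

B^2 term by term: the squares give (\frac{15724}{3843})^2*(e_{12})^2 + (\frac{2352}{1037})^2*(e_{13})^2 + (-\frac{85787}{21777})^2*(e_{14})^2 + (-\frac{24524}{7259})^2*(e_{23})^2 + (-\frac{439}{153})^2*(e_{24})^2 + (-\frac{35157}{7259})^2*(e_{34})^2 = \frac{247244176}{14768649}*(-1) + \frac{5531904}{1075369}*(+1) + \frac{7359409369}{474237729}*(+1) + \frac{601426576}{52693081}*(+1) + \frac{192721}{23409}*(+1) + \frac{1236014649}{52693081}*(-1) = \frac{1}{9} (each basis 2-blade squares to minus the product of its generators' squares); cross terms between blades sharing an index anticommute and cancel; the commuting (index-disjoint) pairs give grade-4 terms 2*c*c'*(blade product), which cancel blade by blade — e_{1234}: -\frac{368539112}{9298779} + \frac{688352}{52887} + \frac{4207680776}{158079243} = 0 — confirming B is simple. So B^2 = \frac{1}{9}.
Answer: boost, certificate B^2 = \frac{1}{9}. The invariant at work: B^2 = \frac{1}{9} is unchanged by conjugation, hence its sign classifies the subgroup whatever basis B is written in.


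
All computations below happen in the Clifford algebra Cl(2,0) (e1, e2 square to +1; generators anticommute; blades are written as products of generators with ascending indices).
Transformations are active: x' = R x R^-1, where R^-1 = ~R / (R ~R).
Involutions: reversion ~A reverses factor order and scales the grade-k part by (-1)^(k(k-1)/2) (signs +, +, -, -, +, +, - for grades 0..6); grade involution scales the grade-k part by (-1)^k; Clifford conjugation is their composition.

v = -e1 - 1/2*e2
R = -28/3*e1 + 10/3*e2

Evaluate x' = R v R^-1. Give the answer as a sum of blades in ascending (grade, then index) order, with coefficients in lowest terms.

~R = -28/3*e1 + 10/3*e2, and R ~R = 884/9, so R^-1 = ~R / (884/9).
R v = 23/3 + 8*e1 e2
Answer: -101/221*e1 + 451/442*e2


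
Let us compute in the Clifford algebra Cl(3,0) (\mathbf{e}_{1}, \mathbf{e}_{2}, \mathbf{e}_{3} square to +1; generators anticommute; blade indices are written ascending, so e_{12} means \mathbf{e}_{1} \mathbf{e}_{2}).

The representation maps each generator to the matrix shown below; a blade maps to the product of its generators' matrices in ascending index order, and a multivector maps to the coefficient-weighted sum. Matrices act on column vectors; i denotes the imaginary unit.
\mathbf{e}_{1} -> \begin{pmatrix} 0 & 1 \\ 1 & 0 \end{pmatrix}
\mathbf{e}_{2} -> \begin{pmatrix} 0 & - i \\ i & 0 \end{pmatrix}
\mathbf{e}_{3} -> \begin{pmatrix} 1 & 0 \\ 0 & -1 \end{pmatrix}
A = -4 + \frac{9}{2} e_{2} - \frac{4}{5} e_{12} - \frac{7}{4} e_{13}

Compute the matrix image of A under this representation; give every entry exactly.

Bivector images (products of the table entries): rho(e_{12}) = rho(\mathbf{e}_{1})rho(\mathbf{e}_{2}) = \begin{pmatrix} i & 0 \\ 0 & - i \end{pmatrix}; rho(e_{13}) = rho(\mathbf{e}_{1})rho(\mathbf{e}_{3}) = \begin{pmatrix} 0 & -1 \\ 1 & 0 \end{pmatrix}.
M = (-4)*1 + (\frac{9}{2})*rho(e_{2}) + (-\frac{4}{5})*rho(e_{12}) + (-\frac{7}{4})*rho(e_{13}), summed entrywise (1 is the identity matrix):
Answer: \begin{pmatrix} -4 - \frac{4 i}{5} & \frac{7}{4} - \frac{9 i}{2} \\ - \frac{7}{4} + \frac{9 i}{2} & -4 + \frac{4 i}{5} \end{pmatrix}


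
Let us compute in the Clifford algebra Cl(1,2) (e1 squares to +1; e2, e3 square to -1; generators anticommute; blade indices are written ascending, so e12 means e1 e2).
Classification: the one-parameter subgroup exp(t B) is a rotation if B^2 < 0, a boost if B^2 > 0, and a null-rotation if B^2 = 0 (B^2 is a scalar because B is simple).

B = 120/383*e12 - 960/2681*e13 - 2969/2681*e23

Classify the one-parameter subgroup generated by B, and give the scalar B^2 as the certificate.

B^2 term by term: the squares give (120/383)^2*(e12)^2 + (-960/2681)^2*(e13)^2 + (-2969/2681)^2*(e23)^2 = 14400/146689*(+1) + 921600/7187761*(+1) + 8814961/7187761*(-1) = -1 (each basis 2-blade squares to minus the product of its generators' squares); cross terms between blades sharing an index anticommute and cancel. So B^2 = -1.
Answer: rotation, certificate B^2 = -1. Check the certificate: B^2 = -1, and that sign is decisive whatever form B takes.


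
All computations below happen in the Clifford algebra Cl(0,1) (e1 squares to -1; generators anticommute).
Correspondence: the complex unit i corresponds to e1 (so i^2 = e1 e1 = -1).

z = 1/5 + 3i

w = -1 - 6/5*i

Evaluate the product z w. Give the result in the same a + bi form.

In blades: z = 1/5 + 3*e1, w = -1 - 6/5*e1.
Distribute z over w term by term (generator squares from the signature, products reordered to ascending indices): (1/5)*w = -1/5 - 6/25*e1; (3*e1)*w = 18/5 - 3*e1.
Sum: 17/5 - 81/25*e1; translating back through the correspondence:
Answer: 17/5 - 81/25*i


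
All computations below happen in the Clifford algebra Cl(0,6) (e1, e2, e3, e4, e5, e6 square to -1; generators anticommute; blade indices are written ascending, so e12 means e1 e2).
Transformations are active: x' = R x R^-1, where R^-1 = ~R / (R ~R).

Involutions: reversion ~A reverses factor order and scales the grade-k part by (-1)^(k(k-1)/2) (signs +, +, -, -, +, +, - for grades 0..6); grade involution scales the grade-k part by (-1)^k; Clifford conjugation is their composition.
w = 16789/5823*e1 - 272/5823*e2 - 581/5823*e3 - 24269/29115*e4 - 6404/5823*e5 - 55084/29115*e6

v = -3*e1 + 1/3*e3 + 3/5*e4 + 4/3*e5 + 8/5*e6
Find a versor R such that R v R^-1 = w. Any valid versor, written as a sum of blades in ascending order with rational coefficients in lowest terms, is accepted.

Why this works: both vectors square to -3107/225, so q(v) = q(w) and R = v + w = -680/5823*e1 - 272/5823*e2 + 1360/5823*e3 - 1360/5823*e4 + 1360/5823*e5 - 1700/5823*e6 carries v to w — its own direction survives, the complement (v - w)/2 flips.
Answer: -680/5823*e1 - 272/5823*e2 + 1360/5823*e3 - 1360/5823*e4 + 1360/5823*e5 - 1700/5823*e6


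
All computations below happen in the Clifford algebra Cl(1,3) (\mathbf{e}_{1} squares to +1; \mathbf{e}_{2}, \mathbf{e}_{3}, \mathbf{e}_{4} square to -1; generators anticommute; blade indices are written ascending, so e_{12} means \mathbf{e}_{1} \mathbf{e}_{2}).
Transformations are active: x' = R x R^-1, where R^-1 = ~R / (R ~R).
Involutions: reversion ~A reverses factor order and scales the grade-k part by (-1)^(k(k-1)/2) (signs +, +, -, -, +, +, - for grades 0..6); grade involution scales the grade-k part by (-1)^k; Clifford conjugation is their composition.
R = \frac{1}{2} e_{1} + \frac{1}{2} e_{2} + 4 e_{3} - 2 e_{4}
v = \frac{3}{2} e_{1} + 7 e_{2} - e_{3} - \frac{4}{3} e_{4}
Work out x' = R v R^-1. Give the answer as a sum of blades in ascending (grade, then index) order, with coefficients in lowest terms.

~R = \frac{1}{2} e_{1} + \frac{1}{2} e_{2} + 4 e_{3} - 2 e_{4}, and R ~R = -20, so R^-1 = ~R / (-20).
R v = -\frac{17}{12} + \frac{11}{4} e_{12} - \frac{13}{2} e_{13} + \frac{7}{3} e_{14} - \frac{57}{2} e_{23} + \frac{40}{3} e_{24} - \frac{22}{3} e_{34}
Answer: -\frac{343}{240} e_{1} - \frac{1663}{240} e_{2} + \frac{47}{30} e_{3} + \frac{21}{20} e_{4}


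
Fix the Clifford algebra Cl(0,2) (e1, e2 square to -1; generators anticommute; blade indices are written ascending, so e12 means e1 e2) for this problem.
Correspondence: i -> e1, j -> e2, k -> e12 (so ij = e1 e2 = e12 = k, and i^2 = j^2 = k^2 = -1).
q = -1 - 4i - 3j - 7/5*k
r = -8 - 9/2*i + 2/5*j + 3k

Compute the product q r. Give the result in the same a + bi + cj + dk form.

In blades: q = -1 - 4*e1 - 3*e2 - 7/5*e12, r = -8 - 9/2*e1 + 2/5*e2 + 3*e12.
Distribute q over r term by term (generator squares from the signature, products reordered to ascending indices): (-1)*r = 8 + 9/2*e1 - 2/5*e2 - 3*e12; (-4*e1)*r = -18 + 32*e1 + 12*e2 - 8/5*e12; (-3*e2)*r = 6/5 - 9*e1 + 24*e2 - 27/2*e12; (-7/5*e12)*r = 21/5 + 14/25*e1 + 63/10*e2 + 56/5*e12.
Sum: -23/5 + 1403/50*e1 + 419/10*e2 - 69/10*e12; translating back through the correspondence:
Answer: -23/5 + 1403/50*i + 419/10*j - 69/10*k


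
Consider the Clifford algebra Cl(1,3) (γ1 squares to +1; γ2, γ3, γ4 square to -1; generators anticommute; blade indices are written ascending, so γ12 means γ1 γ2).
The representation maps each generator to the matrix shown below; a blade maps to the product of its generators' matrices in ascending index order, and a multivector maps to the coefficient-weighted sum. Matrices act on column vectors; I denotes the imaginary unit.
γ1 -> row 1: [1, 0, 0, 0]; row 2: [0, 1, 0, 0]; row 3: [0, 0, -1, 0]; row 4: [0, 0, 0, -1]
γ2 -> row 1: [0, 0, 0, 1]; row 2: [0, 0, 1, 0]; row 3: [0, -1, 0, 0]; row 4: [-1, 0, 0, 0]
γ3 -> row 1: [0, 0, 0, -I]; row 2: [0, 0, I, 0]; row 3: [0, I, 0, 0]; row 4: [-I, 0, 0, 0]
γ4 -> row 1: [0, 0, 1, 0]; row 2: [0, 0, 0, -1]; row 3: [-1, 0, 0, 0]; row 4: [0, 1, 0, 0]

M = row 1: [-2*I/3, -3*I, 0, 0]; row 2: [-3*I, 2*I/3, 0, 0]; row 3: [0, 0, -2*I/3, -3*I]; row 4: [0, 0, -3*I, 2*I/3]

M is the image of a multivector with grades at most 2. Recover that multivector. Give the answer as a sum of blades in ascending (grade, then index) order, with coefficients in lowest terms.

Method: the blade images are trace-orthogonal — tr(rho(e_A) rho(e_B)^-1) = 4 if A = B and 0 otherwise — and rho(e_A)^-1 = (e_A)^2 * rho(e_A) with (e_A)^2 = +1 or -1, so the coefficient of e_A in the preimage is (e_A)^2 * tr(M rho(e_A))/4.
Nonzero projections over blades of grade <= 2: γ23: (γ23)^2 = -1, tr(M rho(γ23)) = -8/3, coefficient 2/3; γ34: (γ34)^2 = -1, tr(M rho(γ34)) = -12, coefficient 3. Every other blade of grade <= 2 projects to 0.
Answer: 2/3*γ23 + 3*γ34


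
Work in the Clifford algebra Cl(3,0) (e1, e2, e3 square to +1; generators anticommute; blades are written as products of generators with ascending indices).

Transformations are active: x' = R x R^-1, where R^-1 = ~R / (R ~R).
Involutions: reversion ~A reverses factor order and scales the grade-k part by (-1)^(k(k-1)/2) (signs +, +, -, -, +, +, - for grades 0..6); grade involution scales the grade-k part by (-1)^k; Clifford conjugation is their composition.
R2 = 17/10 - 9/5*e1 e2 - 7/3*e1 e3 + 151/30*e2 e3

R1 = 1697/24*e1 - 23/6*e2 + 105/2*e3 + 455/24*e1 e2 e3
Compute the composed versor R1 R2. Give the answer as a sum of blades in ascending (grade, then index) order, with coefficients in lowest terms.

Distribute over the terms of R1 (each basis-blade product reordered to ascending indices, repeated generators contracted through their squares):
(1697/24*e1) R2 = 28849/240*e1 - 5091/40*e2 - 11879/72*e3 + 256247/720*e1 e2 e3
(-23/6*e2) R2 = -69/10*e1 - 391/60*e2 - 3473/180*e3 - 161/18*e1 e2 e3
(105/2*e3) R2 = 245/2*e1 - 1057/4*e2 + 357/4*e3 - 189/2*e1 e2 e3
(455/24*e1 e2 e3) R2 = -13741/144*e1 - 3185/72*e2 + 273/8*e3 + 1547/48*e1 e2 e3
Summing the partial products and collecting blades:
Answer: 50537/360*e1 - 7961/18*e2 - 10963/180*e3 + 17081/60*e1 e2 e3


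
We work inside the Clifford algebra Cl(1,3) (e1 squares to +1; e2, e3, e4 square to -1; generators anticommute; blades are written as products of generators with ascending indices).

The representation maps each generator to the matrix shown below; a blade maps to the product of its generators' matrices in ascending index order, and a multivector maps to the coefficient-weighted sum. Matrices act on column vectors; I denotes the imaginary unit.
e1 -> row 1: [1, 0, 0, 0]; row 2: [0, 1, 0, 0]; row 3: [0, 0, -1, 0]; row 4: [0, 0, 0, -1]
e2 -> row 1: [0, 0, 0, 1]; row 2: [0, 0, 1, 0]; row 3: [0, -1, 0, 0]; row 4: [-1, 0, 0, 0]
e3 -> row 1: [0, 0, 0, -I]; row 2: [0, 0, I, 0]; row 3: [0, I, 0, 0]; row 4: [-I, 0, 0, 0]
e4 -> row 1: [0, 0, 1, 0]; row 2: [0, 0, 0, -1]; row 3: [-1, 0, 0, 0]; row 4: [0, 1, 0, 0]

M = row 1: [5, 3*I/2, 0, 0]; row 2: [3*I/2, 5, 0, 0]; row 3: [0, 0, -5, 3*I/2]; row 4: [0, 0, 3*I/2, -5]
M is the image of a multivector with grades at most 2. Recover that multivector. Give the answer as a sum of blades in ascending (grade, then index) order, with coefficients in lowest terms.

Method: the blade images are trace-orthogonal — tr(rho(e_A) rho(e_B)^-1) = 4 if A = B and 0 otherwise — and rho(e_A)^-1 = (e_A)^2 * rho(e_A) with (e_A)^2 = +1 or -1, so the coefficient of e_A in the preimage is (e_A)^2 * tr(M rho(e_A))/4.
Nonzero projections over blades of grade <= 2: e1: (e1)^2 = +1, tr(M rho(e1)) = 20, coefficient 5; e3 e4: (e3 e4)^2 = -1, tr(M rho(e3 e4)) = 6, coefficient -3/2. Every other blade of grade <= 2 projects to 0.
Answer: 5*e1 - 3/2*e3 e4


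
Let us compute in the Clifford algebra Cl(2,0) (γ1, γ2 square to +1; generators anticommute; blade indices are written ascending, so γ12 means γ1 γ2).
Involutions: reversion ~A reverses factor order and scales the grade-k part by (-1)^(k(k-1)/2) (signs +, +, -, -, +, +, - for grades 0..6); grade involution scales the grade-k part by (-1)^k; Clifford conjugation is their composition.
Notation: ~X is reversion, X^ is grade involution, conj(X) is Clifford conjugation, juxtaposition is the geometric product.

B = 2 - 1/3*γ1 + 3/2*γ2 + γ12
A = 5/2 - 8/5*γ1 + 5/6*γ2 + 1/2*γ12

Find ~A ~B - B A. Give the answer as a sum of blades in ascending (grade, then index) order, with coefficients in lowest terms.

first term: 377/60 - 79/20*γ1 + 137/20*γ2 - 253/45*γ12
second term: 377/60 - 79/20*γ1 + 137/20*γ2 + 253/45*γ12
Answer: -506/45*γ12


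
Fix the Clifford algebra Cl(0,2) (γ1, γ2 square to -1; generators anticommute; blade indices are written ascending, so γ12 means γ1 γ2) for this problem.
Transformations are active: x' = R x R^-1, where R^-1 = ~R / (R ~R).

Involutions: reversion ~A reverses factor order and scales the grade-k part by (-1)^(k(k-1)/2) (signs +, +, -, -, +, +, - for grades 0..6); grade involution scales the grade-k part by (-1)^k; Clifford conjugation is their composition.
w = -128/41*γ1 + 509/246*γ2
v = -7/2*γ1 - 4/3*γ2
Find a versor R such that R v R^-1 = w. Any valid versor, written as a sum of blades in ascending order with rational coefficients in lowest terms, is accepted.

R = v + w = -543/82*γ1 + 181/246*γ2 works: the equal norms (-505/36) guarantee its sandwich swaps v into w.
Answer: -543/82*γ1 + 181/246*γ2


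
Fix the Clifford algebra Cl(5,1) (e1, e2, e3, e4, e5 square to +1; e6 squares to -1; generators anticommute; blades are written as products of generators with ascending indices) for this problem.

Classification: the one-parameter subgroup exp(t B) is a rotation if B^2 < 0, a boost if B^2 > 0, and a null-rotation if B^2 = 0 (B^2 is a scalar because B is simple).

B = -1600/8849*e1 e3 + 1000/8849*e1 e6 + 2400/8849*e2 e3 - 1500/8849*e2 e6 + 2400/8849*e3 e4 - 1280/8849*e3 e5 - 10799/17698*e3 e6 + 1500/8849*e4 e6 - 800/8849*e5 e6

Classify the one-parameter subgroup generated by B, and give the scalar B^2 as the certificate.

B^2 term by term: the squares give (-1600/8849)^2*(e1 e3)^2 + (1000/8849)^2*(e1 e6)^2 + (2400/8849)^2*(e2 e3)^2 + (-1500/8849)^2*(e2 e6)^2 + (2400/8849)^2*(e3 e4)^2 + (-1280/8849)^2*(e3 e5)^2 + (-10799/17698)^2*(e3 e6)^2 + (1500/8849)^2*(e4 e6)^2 + (-800/8849)^2*(e5 e6)^2 = 2560000/78304801*(-1) + 1000000/78304801*(+1) + 5760000/78304801*(-1) + 2250000/78304801*(+1) + 5760000/78304801*(-1) + 1638400/78304801*(-1) + 116618401/313219204*(+1) + 2250000/78304801*(+1) + 640000/78304801*(+1) = 1/4 (each basis 2-blade squares to minus the product of its generators' squares); cross terms between blades sharing an index anticommute and cancel; the commuting (index-disjoint) pairs give grade-4 terms 2*c*c'*(blade product), which cancel blade by blade — e1 e2 e3 e6: -4800000/78304801 + 4800000/78304801 = 0; e1 e3 e4 e6: -4800000/78304801 + 4800000/78304801 = 0; e1 e3 e5 e6: 2560000/78304801 - 2560000/78304801 = 0; e2 e3 e4 e6: 7200000/78304801 - 7200000/78304801 = 0; e2 e3 e5 e6: -3840000/78304801 + 3840000/78304801 = 0; e3 e4 e5 e6: -3840000/78304801 + 3840000/78304801 = 0 — confirming B is simple. So B^2 = 1/4.
Answer: boost, certificate B^2 = 1/4. B^2 = 1/4 is basis-independent, so its sign is the whole story.


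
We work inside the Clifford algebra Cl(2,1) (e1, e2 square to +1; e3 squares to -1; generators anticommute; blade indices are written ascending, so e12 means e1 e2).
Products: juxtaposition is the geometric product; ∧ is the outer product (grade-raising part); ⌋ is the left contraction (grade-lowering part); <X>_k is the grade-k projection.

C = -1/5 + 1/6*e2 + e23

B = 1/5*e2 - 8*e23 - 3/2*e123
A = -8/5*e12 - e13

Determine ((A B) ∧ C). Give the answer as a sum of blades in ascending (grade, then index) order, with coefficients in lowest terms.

step 1: -8/25*e1 - 3/2*e2 - 12/5*e3 + 8*e12 + 64/5*e13 + 1/5*e123
step 2: 8/125*e1 + 3/10*e2 + 12/25*e3 - 124/75*e12 - 64/25*e13 + 2/5*e23 - 187/75*e123
Answer: 8/125*e1 + 3/10*e2 + 12/25*e3 - 124/75*e12 - 64/25*e13 + 2/5*e23 - 187/75*e123


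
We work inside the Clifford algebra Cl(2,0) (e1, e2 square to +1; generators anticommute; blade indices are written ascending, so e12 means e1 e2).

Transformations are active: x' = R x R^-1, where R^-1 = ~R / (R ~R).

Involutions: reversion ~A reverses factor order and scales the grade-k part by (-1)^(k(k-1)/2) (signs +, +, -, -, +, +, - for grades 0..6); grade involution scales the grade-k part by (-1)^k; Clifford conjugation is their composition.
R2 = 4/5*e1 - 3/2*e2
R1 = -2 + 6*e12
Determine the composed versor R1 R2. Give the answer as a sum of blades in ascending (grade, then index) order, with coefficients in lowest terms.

Distribute over the terms of R1 (each basis-blade product reordered to ascending indices, repeated generators contracted through their squares):
(-2) R2 = -8/5*e1 + 3*e2
(6*e12) R2 = -9*e1 - 24/5*e2
Summing the partial products and collecting blades:
Answer: -53/5*e1 - 9/5*e2


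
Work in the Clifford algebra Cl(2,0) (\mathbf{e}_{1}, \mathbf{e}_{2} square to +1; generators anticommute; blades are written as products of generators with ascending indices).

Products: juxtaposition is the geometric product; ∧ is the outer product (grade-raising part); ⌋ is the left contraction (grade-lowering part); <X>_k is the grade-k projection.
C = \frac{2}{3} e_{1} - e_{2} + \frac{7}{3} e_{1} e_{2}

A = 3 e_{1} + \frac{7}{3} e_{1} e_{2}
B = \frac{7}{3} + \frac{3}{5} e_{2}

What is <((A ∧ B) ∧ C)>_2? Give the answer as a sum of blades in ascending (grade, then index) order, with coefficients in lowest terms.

step 1: 7 e_{1} + \frac{326}{45} e_{1} e_{2}
step 2: -7 e_{1} e_{2}
step 3: -7 e_{1} e_{2}
Answer: -7 e_{1} e_{2}


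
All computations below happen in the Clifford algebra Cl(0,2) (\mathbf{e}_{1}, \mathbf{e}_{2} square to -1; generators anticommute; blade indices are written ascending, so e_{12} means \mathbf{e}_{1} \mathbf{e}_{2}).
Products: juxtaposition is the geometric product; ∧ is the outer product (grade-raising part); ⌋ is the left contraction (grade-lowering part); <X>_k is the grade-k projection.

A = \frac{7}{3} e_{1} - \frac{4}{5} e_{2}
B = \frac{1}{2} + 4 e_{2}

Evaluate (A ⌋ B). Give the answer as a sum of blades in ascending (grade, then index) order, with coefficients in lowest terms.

step 1: \frac{16}{5}
Answer: \frac{16}{5}


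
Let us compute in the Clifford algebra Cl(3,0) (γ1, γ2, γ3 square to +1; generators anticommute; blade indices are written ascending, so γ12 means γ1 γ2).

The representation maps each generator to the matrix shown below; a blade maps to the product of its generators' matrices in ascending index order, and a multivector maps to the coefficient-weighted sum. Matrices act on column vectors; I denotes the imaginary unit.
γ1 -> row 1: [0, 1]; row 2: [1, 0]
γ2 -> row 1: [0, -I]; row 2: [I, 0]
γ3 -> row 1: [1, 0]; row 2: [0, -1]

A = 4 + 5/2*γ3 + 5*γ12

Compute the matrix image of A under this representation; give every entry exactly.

Bivector images (products of the table entries): rho(γ12) = rho(γ1)rho(γ2) = row 1: [I, 0]; row 2: [0, -I].
M = (4)*1 + (5/2)*rho(γ3) + (5)*rho(γ12), summed entrywise (1 is the identity matrix):
Answer: row 1: [13/2 + 5*I, 0]; row 2: [0, 3/2 - 5*I]


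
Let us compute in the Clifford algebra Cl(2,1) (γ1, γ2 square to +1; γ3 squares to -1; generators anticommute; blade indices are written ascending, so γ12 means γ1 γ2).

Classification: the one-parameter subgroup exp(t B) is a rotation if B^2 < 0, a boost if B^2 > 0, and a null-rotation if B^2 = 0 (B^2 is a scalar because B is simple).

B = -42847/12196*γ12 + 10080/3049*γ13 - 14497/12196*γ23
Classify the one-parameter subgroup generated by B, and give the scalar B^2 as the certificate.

B^2 term by term: the squares give (-42847/12196)^2*(γ12)^2 + (10080/3049)^2*(γ13)^2 + (-14497/12196)^2*(γ23)^2 = 1835865409/148742416*(-1) + 101606400/9296401*(+1) + 210163009/148742416*(+1) = 0 (each basis 2-blade squares to minus the product of its generators' squares); cross terms between blades sharing an index anticommute and cancel. So B^2 = 0.
Answer: null-rotation, certificate B^2 = 0. Note: conjugating B changes its blade decomposition but never the scalar B^2 = 0, whose sign settles the classification.


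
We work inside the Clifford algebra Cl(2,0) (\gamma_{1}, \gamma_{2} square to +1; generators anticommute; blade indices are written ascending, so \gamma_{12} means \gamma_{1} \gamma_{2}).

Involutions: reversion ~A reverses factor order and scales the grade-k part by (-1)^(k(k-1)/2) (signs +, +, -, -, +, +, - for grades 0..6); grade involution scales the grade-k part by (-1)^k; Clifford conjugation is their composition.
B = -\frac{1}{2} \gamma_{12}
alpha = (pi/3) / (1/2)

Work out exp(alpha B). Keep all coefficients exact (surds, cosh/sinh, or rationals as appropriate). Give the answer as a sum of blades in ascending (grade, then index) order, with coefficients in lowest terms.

B^2 = (-\frac{1}{2})^2*(\gamma_{12})^2 = \frac{1}{4}*(-1) = -\frac{1}{4} (a basis 2-blade squares to minus the product of its generators' squares).
B^2 = -\frac{1}{4} — circular case — the even/odd split gives cos and sin: l = \frac{1}{2}, alpha*l = \frac{\pi}{3}, so exp(alpha B) = cos(\frac{\pi}{3}) + (sin(\frac{\pi}{3})/(\frac{1}{2}))*B = \frac{1}{2} + (\sqrt{3})*B.
Answer: \frac{1}{2} - \frac{\sqrt{3}}{2} \gamma_{12}


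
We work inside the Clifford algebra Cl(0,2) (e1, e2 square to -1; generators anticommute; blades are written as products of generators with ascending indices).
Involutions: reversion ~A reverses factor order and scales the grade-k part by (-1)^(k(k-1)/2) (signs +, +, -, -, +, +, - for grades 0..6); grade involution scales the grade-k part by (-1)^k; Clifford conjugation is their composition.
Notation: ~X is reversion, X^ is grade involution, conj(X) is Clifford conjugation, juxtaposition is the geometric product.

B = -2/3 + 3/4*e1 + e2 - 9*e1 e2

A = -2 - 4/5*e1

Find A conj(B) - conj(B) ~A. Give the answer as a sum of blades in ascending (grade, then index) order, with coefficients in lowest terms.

first term: 11/15 + 61/30*e1 + 46/5*e2 - 86/5*e1 e2
second term: 11/15 + 61/30*e1 - 26/5*e2 - 94/5*e1 e2
Answer: 72/5*e2 + 8/5*e1 e2


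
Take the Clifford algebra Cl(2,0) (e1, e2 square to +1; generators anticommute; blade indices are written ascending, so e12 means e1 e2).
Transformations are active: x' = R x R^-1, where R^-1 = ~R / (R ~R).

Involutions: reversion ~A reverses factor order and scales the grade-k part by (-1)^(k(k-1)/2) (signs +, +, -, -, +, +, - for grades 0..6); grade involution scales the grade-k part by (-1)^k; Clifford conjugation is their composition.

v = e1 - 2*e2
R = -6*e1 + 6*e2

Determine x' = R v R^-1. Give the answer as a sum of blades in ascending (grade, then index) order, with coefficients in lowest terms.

~R = -6*e1 + 6*e2, and R ~R = 72, so R^-1 = ~R / (72).
R v = -18 + 6*e12
Answer: 2*e1 - e2


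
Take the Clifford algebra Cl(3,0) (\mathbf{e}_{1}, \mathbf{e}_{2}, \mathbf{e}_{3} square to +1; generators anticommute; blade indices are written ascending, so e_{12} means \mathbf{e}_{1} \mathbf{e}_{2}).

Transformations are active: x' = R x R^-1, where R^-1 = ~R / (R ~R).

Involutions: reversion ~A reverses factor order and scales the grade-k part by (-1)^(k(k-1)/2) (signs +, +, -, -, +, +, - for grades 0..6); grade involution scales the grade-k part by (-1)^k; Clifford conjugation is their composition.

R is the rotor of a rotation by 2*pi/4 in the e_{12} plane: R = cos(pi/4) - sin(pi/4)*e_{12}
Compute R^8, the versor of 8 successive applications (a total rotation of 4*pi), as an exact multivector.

Rotor phase runs at HALF the rotation angle; powers of one rotor simply add phase, so after 8 steps in e_{12} the phase is 8*pi/4 = 2 \pi and R^8 = cos(2 \pi) - sin(2 \pi)*e_{12}.
cos(2 \pi) = 1 and sin(2 \pi) = 0, so R^8 = 1. The total rotation 4*pi is 2 full turns, so every vector returns to itself, yet the rotor is +1, back on the identity sheet (an even number of 2*pi turns).
Answer: 1
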